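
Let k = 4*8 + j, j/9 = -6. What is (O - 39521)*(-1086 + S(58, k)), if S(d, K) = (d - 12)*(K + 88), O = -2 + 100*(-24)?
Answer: -81749850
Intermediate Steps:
j = -54 (j = 9*(-6) = -54)
k = -22 (k = 4*8 - 54 = 32 - 54 = -22)
O = -2402 (O = -2 - 2400 = -2402)
S(d, K) = (-12 + d)*(88 + K)
(O - 39521)*(-1086 + S(58, k)) = (-2402 - 39521)*(-1086 + (-1056 - 12*(-22) + 88*58 - 22*58)) = -41923*(-1086 + (-1056 + 264 + 5104 - 1276)) = -41923*(-1086 + 3036) = -41923*1950 = -81749850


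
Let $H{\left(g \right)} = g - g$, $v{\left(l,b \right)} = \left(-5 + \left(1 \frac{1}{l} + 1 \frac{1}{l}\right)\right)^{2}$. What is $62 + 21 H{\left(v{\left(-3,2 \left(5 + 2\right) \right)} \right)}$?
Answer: $62$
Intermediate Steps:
$v{\left(l,b \right)} = \left(-5 + \frac{2}{l}\right)^{2}$ ($v{\left(l,b \right)} = \left(-5 + \left(\frac{1}{l} + \frac{1}{l}\right)\right)^{2} = \left(-5 + \frac{2}{l}\right)^{2}$)
$H{\left(g \right)} = 0$
$62 + 21 H{\left(v{\left(-3,2 \left(5 + 2\right) \right)} \right)} = 62 + 21 \cdot 0 = 62 + 0 = 62$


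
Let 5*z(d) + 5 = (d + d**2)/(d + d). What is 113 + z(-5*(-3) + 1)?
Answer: 1137/10 ≈ 113.70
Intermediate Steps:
z(d) = -1 + (d + d**2)/(10*d) (z(d) = -1 + ((d + d**2)/(d + d))/5 = -1 + ((d + d**2)/((2*d)))/5 = -1 + ((d + d**2)*(1/(2*d)))/5 = -1 + ((d + d**2)/(2*d))/5 = -1 + (d + d**2)/(10*d))
113 + z(-5*(-3) + 1) = 113 + (-9/10 + (-5*(-3) + 1)/10) = 113 + (-9/10 + (15 + 1)/10) = 113 + (-9/10 + (1/10)*16) = 113 + (-9/10 + 8/5) = 113 + 7/10 = 1137/10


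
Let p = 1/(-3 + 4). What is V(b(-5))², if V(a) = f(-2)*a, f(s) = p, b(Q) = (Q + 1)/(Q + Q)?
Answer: 4/25 ≈ 0.16000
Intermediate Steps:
b(Q) = (1 + Q)/(2*Q) (b(Q) = (1 + Q)/((2*Q)) = (1 + Q)*(1/(2*Q)) = (1 + Q)/(2*Q))
p = 1 (p = 1/1 = 1)
f(s) = 1
V(a) = a (V(a) = 1*a = a)
V(b(-5))² = ((½)*(1 - 5)/(-5))² = ((½)*(-⅕)*(-4))² = (⅖)² = 4/25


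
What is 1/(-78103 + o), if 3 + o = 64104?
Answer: -1/14002 ≈ -7.1418e-5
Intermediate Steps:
o = 64101 (o = -3 + 64104 = 64101)
1/(-78103 + o) = 1/(-78103 + 64101) = 1/(-14002) = -1/14002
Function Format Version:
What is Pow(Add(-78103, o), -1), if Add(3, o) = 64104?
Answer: Rational(-1, 14002) ≈ -7.1418e-5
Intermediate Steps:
o = 64101 (o = Add(-3, 64104) = 64101)
Pow(Add(-78103, o), -1) = Pow(Add(-78103, 64101), -1) = Pow(-14002, -1) = Rational(-1, 14002)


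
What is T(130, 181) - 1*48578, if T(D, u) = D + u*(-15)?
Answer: -51163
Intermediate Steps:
T(D, u) = D - 15*u
T(130, 181) - 1*48578 = (130 - 15*181) - 1*48578 = (130 - 2715) - 48578 = -2585 - 48578 = -51163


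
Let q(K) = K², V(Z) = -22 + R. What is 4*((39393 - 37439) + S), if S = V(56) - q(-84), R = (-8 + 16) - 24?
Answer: -20560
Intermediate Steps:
R = -16 (R = 8 - 24 = -16)
V(Z) = -38 (V(Z) = -22 - 16 = -38)
S = -7094 (S = -38 - 1*(-84)² = -38 - 1*7056 = -38 - 7056 = -7094)
4*((39393 - 37439) + S) = 4*((39393 - 37439) - 7094) = 4*(1954 - 7094) = 4*(-5140) = -20560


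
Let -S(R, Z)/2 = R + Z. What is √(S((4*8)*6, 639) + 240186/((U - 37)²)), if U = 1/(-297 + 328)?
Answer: I*√1951912446/1146 ≈ 38.552*I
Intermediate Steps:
U = 1/31 ≈ 0.032258
S(R, Z) = -2*R - 2*Z (S(R, Z) = -2*(R + Z) = -2*R - 2*Z)
√(S((4*8)*6, 639) + 240186/((U - 37)²)) = √((-2*4*8*6 - 2*639) + 240186/((1/31 - 37)²)) = √((-64*6 - 1278) + 240186/((-1146/31)²)) = √((-2*192 - 1278) + 240186/(1313316/961)) = √((-384 - 1278) + 240186*(961/1313316)) = √(-1662 + 38469791/218886) = √(-325318741/218886) = I*√1951912446/1146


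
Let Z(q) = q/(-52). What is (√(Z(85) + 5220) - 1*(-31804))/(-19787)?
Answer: -31804/19787 - √3527615/514462 ≈ -1.6110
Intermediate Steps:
Z(q) = -q/52 (Z(q) = q*(-1/52) = -q/52)
(√(Z(85) + 5220) - 1*(-31804))/(-19787) = (√(-1/52*85 + 5220) - 1*(-31804))/(-19787) = (√(-85/52 + 5220) + 31804)*(-1/19787) = (√(271355/52) + 31804)*(-1/19787) = (√3527615/26 + 31804)*(-1/19787) = (31804 + √3527615/26)*(-1/19787) = -31804/19787 - √3527615/514462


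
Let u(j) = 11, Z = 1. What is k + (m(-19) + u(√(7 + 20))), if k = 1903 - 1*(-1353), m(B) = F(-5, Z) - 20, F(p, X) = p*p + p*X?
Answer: 3267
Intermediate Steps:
F(p, X) = p² + X*p
m(B) = 0 (m(B) = -5*(1 - 5) - 20 = -5*(-4) - 20 = 20 - 20 = 0)
k = 3256 (k = 1903 + 1353 = 3256)
k + (m(-19) + u(√(7 + 20))) = 3256 + (0 + 11) = 3256 + 11 = 3267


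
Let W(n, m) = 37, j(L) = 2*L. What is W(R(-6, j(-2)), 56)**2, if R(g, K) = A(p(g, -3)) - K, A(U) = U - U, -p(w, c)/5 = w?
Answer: 1369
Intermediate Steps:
p(w, c) = -5*w
A(U) = 0
R(g, K) = -K (R(g, K) = 0 - K = -K)
W(R(-6, j(-2)), 56)**2 = 37**2 = 1369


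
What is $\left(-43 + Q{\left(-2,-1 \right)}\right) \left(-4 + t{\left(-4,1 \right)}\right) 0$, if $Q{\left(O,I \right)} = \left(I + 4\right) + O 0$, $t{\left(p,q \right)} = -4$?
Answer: $0$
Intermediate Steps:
$Q{\left(O,I \right)} = 4 + I$ ($Q{\left(O,I \right)} = \left(4 + I\right) + 0 = 4 + I$)
$\left(-43 + Q{\left(-2,-1 \right)}\right) \left(-4 + t{\left(-4,1 \right)}\right) 0 = \left(-43 + \left(4 - 1\right)\right) \left(-4 - 4\right) 0 = \left(-43 + 3\right) \left(\left(-8\right) 0\right) = \left(-40\right) 0 = 0$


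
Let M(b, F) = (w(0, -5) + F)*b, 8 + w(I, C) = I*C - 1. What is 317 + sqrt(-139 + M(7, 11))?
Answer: 317 + 5*I*sqrt(5) ≈ 317.0 + 11.18*I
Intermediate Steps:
w(I, C) = -9 + C*I (w(I, C) = -8 + (I*C - 1) = -8 + (C*I - 1) = -8 + (-1 + C*I) = -9 + C*I)
M(b, F) = b*(-9 + F) (M(b, F) = ((-9 - 5*0) + F)*b = ((-9 + 0) + F)*b = (-9 + F)*b = b*(-9 + F))
317 + sqrt(-139 + M(7, 11)) = 317 + sqrt(-139 + 7*(-9 + 11)) = 317 + sqrt(-139 + 7*2) = 317 + sqrt(-139 + 14) = 317 + sqrt(-125) = 317 + 5*I*sqrt(5)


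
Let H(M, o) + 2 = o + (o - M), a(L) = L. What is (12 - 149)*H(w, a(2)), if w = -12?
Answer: -1918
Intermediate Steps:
H(M, o) = -2 - M + 2*o (H(M, o) = -2 + (o + (o - M)) = -2 + (-M + 2*o) = -2 - M + 2*o)
(12 - 149)*H(w, a(2)) = (12 - 149)*(-2 - 1*(-12) + 2*2) = -137*(-2 + 12 + 4) = -137*14 = -1918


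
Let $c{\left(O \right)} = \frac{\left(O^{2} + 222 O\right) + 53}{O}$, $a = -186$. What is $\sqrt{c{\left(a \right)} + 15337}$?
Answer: $\frac{5 \sqrt{21273378}}{186} \approx 123.99$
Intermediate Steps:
$c{\left(O \right)} = \frac{53 + O^{2} + 222 O}{O}$
$\sqrt{c{\left(a \right)} + 15337} = \sqrt{\left(222 - 186 + \frac{53}{-186}\right) + 15337} = \sqrt{\left(222 - 186 + 53 \left(- \frac{1}{186}\right)\right) + 15337} = \sqrt{\left(222 - 186 - \frac{53}{186}\right) + 15337} = \sqrt{\frac{6643}{186} + 15337} = \sqrt{\frac{2859325}{186}} = \frac{5 \sqrt{21273378}}{186}$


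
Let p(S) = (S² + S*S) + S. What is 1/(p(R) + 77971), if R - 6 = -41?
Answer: 1/80386 ≈ 1.2440e-5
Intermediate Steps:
R = -35 (R = 6 - 41 = -35)
p(S) = S + 2*S² (p(S) = (S² + S²) + S = 2*S² + S = S + 2*S²)
1/(p(R) + 77971) = 1/(-35*(1 + 2*(-35)) + 77971) = 1/(-35*(1 - 70) + 77971) = 1/(-35*(-69) + 77971) = 1/(2415 + 77971) = 1/80386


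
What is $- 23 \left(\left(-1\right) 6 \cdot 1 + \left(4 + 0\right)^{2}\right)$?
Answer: $-230$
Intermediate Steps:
$- 23 \left(\left(-1\right) 6 \cdot 1 + \left(4 + 0\right)^{2}\right) = - 23 \left(\left(-6\right) 1 + 4^{2}\right) = - 23 \left(-6 + 16\right) = \left(-23\right) 10 = -230$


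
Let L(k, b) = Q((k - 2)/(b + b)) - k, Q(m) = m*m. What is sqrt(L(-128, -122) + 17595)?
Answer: 3*sqrt(29310373)/122 ≈ 133.13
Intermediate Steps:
Q(m) = m**2
L(k, b) = -k + (-2 + k)**2/(4*b**2) (L(k, b) = ((k - 2)/(b + b))**2 - k = ((-2 + k)/((2*b)))**2 - k = ((-2 + k)*(1/(2*b)))**2 - k = ((-2 + k)/(2*b))**2 - k = (-2 + k)**2/(4*b**2) - k = -k + (-2 + k)**2/(4*b**2))
sqrt(L(-128, -122) + 17595) = sqrt((-1*(-128) + (1/4)*(-2 - 128)**2/(-122)**2) + 17595) = sqrt((128 + (1/4)*(1/14884)*(-130)**2) + 17595) = sqrt((128 + (1/4)*(1/14884)*16900) + 17595) = sqrt((128 + 4225/14884) + 17595) = sqrt(1909377/14884 + 17595) = sqrt(263793357/14884) = 3*sqrt(29310373)/122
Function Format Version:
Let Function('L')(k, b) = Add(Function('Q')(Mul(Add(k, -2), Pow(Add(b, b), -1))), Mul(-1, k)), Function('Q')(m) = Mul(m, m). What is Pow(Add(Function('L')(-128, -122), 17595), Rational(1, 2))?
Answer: Mul(Rational(3, 122), Pow(29310373, Rational(1, 2))) ≈ 133.13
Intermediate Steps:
Function('Q')(m) = Pow(m, 2)
Function('L')(k, b) = Add(Mul(-1, k), Mul(Rational(1, 4), Pow(b, -2), Pow(Add(-2, k), 2))) (Function('L')(k, b) = Add(Pow(Mul(Add(k, -2), Pow(Add(b, b), -1)), 2), Mul(-1, k)) = Add(Pow(Mul(Add(-2, k), Pow(Mul(2, b), -1)), 2), Mul(-1, k)) = Add(Pow(Mul(Add(-2, k), Mul(Rational(1, 2), Pow(b, -1))), 2), Mul(-1, k)) = Add(Pow(Mul(Rational(1, 2), Pow(b, -1), Add(-2, k)), 2), Mul(-1, k)) = Add(Mul(Rational(1, 4), Pow(b, -2), Pow(Add(-2, k), 2)), Mul(-1, k)) = Add(Mul(-1, k), Mul(Rational(1, 4), Pow(b, -2), Pow(Add(-2, k), 2))))
Pow(Add(Function('L')(-128, -122), 17595), Rational(1, 2)) = Pow(Add(Add(Mul(-1, -128), Mul(Rational(1, 4), Pow(-122, -2), Pow(Add(-2, -128), 2))), 17595), Rational(1, 2)) = Pow(Add(Add(128, Mul(Rational(1, 4), Rational(1, 14884), Pow(-130, 2))), 17595), Rational(1, 2)) = Pow(Add(Add(128, Mul(Rational(1, 4), Rational(1, 14884), 16900)), 17595), Rational(1, 2)) = Pow(Add(Add(128, Rational(4225, 14884)), 17595), Rational(1, 2)) = Pow(Add(Rational(1909377, 14884), 17595), Rational(1, 2)) = Pow(Rational(263793357, 14884), Rational(1, 2)) = Mul(Rational(3, 122), Pow(29310373, Rational(1, 2)))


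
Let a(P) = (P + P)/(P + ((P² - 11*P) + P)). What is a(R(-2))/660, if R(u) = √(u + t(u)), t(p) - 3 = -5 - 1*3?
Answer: -3/9680 - I*√7/29040 ≈ -0.00030992 - 9.1107e-5*I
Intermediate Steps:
t(p) = -5 (t(p) = 3 + (-5 - 1*3) = 3 + (-5 - 3) = 3 - 8 = -5)
R(u) = √(-5 + u) (R(u) = √(u - 5) = √(-5 + u))
a(P) = 2*P/(P² - 9*P) (a(P) = (2*P)/(P + (P² - 10*P)) = (2*P)/(P² - 9*P) = 2*P/(P² - 9*P))
a(R(-2))/660 = (2/(-9 + √(-5 - 2)))/660 = (2/(-9 + √(-7)))*(1/660) = (2/(-9 + I*√7))*(1/660) = 1/(330*(-9 + I*√7))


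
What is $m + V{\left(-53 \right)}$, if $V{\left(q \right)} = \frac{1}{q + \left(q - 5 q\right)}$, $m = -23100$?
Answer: $- \frac{3672899}{159} \approx -23100.0$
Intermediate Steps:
$V{\left(q \right)} = - \frac{1}{3 q}$ ($V{\left(q \right)} = \frac{1}{q - 4 q} = \frac{1}{\left(-3\right) q} = - \frac{1}{3 q}$)
$m + V{\left(-53 \right)} = -23100 - \frac{1}{3 \left(-53\right)} = -23100 - - \frac{1}{159} = -23100 + \frac{1}{159} = - \frac{3672899}{159}$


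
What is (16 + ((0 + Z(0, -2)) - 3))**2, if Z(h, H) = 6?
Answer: 361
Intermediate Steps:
(16 + ((0 + Z(0, -2)) - 3))**2 = (16 + ((0 + 6) - 3))**2 = (16 + (6 - 3))**2 = (16 + 3)**2 = 19**2 = 361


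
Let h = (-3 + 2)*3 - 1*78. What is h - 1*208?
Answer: -289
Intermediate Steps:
h = -81 (h = -1*3 - 78 = -3 - 78 = -81)
h - 1*208 = -81 - 1*208 = -81 - 208 = -289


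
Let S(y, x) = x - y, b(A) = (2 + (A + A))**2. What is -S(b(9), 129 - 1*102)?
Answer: 373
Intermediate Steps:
b(A) = (2 + 2*A)**2
-S(b(9), 129 - 1*102) = -((129 - 1*102) - 4*(1 + 9)**2) = -((129 - 102) - 4*10**2) = -(27 - 4*100) = -(27 - 1*400) = -(27 - 400) = -1*(-373) = 373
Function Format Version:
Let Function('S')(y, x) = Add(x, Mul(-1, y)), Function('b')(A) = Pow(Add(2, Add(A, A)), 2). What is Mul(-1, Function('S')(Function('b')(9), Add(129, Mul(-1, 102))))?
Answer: 373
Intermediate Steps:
Function('b')(A) = Pow(Add(2, Mul(2, A)), 2)
Mul(-1, Function('S')(Function('b')(9), Add(129, Mul(-1, 102)))) = Mul(-1, Add(Add(129, Mul(-1, 102)), Mul(-1, Mul(4, Pow(Add(1, 9), 2))))) = Mul(-1, Add(Add(129, -102), Mul(-1, Mul(4, Pow(10, 2))))) = Mul(-1, Add(27, Mul(-1, Mul(4, 100)))) = Mul(-1, Add(27, Mul(-1, 400))) = Mul(-1, Add(27, -400)) = Mul(-1, -373) = 373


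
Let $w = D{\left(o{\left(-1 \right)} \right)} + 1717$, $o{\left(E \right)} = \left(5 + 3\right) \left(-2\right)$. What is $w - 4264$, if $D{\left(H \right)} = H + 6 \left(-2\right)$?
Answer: $-2575$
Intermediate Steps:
$o{\left(E \right)} = -16$ ($o{\left(E \right)} = 8 \left(-2\right) = -16$)
$D{\left(H \right)} = -12 + H$ ($D{\left(H \right)} = H - 12 = -12 + H$)
$w = 1689$ ($w = \left(-12 - 16\right) + 1717 = -28 + 1717 = 1689$)
$w - 4264 = 1689 - 4264 = -2575$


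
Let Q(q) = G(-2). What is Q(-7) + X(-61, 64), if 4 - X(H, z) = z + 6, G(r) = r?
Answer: -68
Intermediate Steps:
Q(q) = -2
X(H, z) = -2 - z (X(H, z) = 4 - (z + 6) = 4 - (6 + z) = 4 + (-6 - z) = -2 - z)
Q(-7) + X(-61, 64) = -2 + (-2 - 1*64) = -2 + (-2 - 64) = -2 - 66 = -68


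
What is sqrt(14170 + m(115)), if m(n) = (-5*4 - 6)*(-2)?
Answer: sqrt(14222) ≈ 119.26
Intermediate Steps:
m(n) = 52 (m(n) = (-20 - 6)*(-2) = -26*(-2) = 52)
sqrt(14170 + m(115)) = sqrt(14170 + 52) = sqrt(14222)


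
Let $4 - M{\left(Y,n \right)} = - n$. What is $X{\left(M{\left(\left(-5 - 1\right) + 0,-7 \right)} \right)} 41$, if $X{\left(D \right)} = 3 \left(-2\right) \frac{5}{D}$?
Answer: $410$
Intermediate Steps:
$M{\left(Y,n \right)} = 4 + n$ ($M{\left(Y,n \right)} = 4 - - n = 4 + n$)
$X{\left(D \right)} = - \frac{30}{D}$ ($X{\left(D \right)} = - 6 \frac{5}{D} = - \frac{30}{D}$)
$X{\left(M{\left(\left(-5 - 1\right) + 0,-7 \right)} \right)} 41 = - \frac{30}{4 - 7} \cdot 41 = - \frac{30}{-3} \cdot 41 = \left(-30\right) \left(- \frac{1}{3}\right) 41 = 10 \cdot 41 = 410$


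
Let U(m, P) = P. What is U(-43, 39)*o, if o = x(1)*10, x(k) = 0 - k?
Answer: -390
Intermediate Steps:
x(k) = -k
o = -10 (o = -1*1*10 = -1*10 = -10)
U(-43, 39)*o = 39*(-10) = -390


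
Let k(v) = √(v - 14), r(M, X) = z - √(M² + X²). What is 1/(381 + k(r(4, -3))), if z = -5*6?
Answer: 381/145210 - 7*I/145210 ≈ 0.0026238 - 4.8206e-5*I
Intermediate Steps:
z = -30
r(M, X) = -30 - √(M² + X²)
k(v) = √(-14 + v)
1/(381 + k(r(4, -3))) = 1/(381 + √(-14 + (-30 - √(4² + (-3)²)))) = 1/(381 + √(-14 + (-30 - √(16 + 9)))) = 1/(381 + √(-14 + (-30 - √25))) = 1/(381 + √(-14 + (-30 - 1*5))) = 1/(381 + √(-14 + (-30 - 5))) = 1/(381 + √(-14 - 35)) = 1/(381 + √(-49)) = 1/(381 + 7*I) = (381 - 7*I)/145210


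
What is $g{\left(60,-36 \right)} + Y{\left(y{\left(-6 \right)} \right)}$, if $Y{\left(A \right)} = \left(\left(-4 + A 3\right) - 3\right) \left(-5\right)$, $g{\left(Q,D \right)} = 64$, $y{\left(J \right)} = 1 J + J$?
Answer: $279$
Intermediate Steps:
$y{\left(J \right)} = 2 J$ ($y{\left(J \right)} = J + J = 2 J$)
$Y{\left(A \right)} = 35 - 15 A$ ($Y{\left(A \right)} = \left(\left(-4 + 3 A\right) - 3\right) \left(-5\right) = \left(-7 + 3 A\right) \left(-5\right) = 35 - 15 A$)
$g{\left(60,-36 \right)} + Y{\left(y{\left(-6 \right)} \right)} = 64 - \left(-35 + 15 \cdot 2 \left(-6\right)\right) = 64 + \left(35 - -180\right) = 64 + \left(35 + 180\right) = 64 + 215 = 279$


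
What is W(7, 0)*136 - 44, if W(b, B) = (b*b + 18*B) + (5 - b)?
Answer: 6348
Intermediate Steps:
W(b, B) = 5 + b² - b + 18*B (W(b, B) = (b² + 18*B) + (5 - b) = 5 + b² - b + 18*B)
W(7, 0)*136 - 44 = (5 + 7² - 1*7 + 18*0)*136 - 44 = (5 + 49 - 7 + 0)*136 - 44 = 47*136 - 44 = 6392 - 44 = 6348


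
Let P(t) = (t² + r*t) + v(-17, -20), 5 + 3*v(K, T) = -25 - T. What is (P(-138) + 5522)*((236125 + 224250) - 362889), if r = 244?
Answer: -2664097408/3 ≈ -8.8803e+8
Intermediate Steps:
v(K, T) = -10 - T/3 (v(K, T) = -5/3 + (-25 - T)/3 = -5/3 + (-25/3 - T/3) = -10 - T/3)
P(t) = -10/3 + t² + 244*t (P(t) = (t² + 244*t) + (-10 - ⅓*(-20)) = (t² + 244*t) + (-10 + 20/3) = (t² + 244*t) - 10/3 = -10/3 + t² + 244*t)
(P(-138) + 5522)*((236125 + 224250) - 362889) = ((-10/3 + (-138)² + 244*(-138)) + 5522)*((236125 + 224250) - 362889) = ((-10/3 + 19044 - 33672) + 5522)*(460375 - 362889) = (-43894/3 + 5522)*97486 = -27328/3*97486 = -2664097408/3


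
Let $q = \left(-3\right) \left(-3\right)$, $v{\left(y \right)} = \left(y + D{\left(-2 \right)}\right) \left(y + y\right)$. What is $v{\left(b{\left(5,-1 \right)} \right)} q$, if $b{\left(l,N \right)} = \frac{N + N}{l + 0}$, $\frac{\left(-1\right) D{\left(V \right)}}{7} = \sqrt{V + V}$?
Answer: $\frac{72}{25} + \frac{504 i}{5} \approx 2.88 + 100.8 i$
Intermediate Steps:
$D{\left(V \right)} = - 7 \sqrt{2} \sqrt{V}$ ($D{\left(V \right)} = - 7 \sqrt{V + V} = - 7 \sqrt{2 V} = - 7 \sqrt{2} \sqrt{V}$)
$b{\left(l,N \right)} = \frac{2 N}{l}$
$v{\left(y \right)} = 2 y \left(y - 14 i\right)$ ($v{\left(y \right)} = \left(y - 7 \sqrt{2} \sqrt{-2}\right) \left(y + y\right) = \left(y - 7 \sqrt{2} i \sqrt{2}\right) 2 y = \left(y - 14 i\right) 2 y = 2 y \left(y - 14 i\right)$)
$q = 9$
$v{\left(b{\left(5,-1 \right)} \right)} q = 2 \cdot 2 \left(-1\right) \frac{1}{5} \left(2 \left(-1\right) \frac{1}{5} - 14 i\right) 9 = 2 \left(- \frac{2}{5}\right) \left(- \frac{2}{5} - 14 i\right) 9 = \left(\frac{8}{25} + \frac{56 i}{5}\right) 9 = \frac{72}{25} + \frac{504 i}{5}$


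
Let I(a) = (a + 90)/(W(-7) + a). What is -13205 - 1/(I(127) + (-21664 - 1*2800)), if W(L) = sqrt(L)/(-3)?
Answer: -1147106046635247084/86869068548761 + 651*I*sqrt(7)/86869068548761 ≈ -13205.0 + 1.9827e-11*I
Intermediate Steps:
W(L) = -sqrt(L)/3
I(a) = (90 + a)/(a - I*sqrt(7)/3) (I(a) = (a + 90)/(-I*sqrt(7)/3 + a) = (90 + a)/(-I*sqrt(7)/3 + a) = (90 + a)/(a - I*sqrt(7)/3))
-13205 - 1/(I(127) + (-21664 - 1*2800)) = -13205 - 1/(3*(90 + 127)/(3*127 - I*sqrt(7)) + (-21664 - 1*2800)) = -13205 - 1/(3*217/(381 - I*sqrt(7)) + (-21664 - 2800)) = -13205 - 1/(651/(381 - I*sqrt(7)) - 24464) = -13205 - 1/(-24464 + 651/(381 - I*sqrt(7)))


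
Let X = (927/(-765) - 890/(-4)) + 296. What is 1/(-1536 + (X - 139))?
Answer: -170/196811 ≈ -0.00086377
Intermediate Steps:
X = 87939/170 (X = (927*(-1/765) - 890*(-1/4)) + 296 = (-103/85 + 445/2) + 296 = 37619/170 + 296 = 87939/170 ≈ 517.29)
1/(-1536 + (X - 139)) = 1/(-1536 + (87939/170 - 139)) = 1/(-1536 + 64309/170) = 1/(-196811/170) = -170/196811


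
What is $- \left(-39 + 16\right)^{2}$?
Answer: $-529$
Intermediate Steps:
$- \left(-39 + 16\right)^{2} = - \left(-23\right)^{2} = \left(-1\right) 529 = -529$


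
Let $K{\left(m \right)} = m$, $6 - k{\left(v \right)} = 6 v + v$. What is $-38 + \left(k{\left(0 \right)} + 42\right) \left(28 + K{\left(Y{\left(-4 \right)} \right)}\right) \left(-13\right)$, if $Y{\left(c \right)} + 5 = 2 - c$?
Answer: $-18134$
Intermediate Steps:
$k{\left(v \right)} = 6 - 7 v$ ($k{\left(v \right)} = 6 - \left(6 v + v\right) = 6 - 7 v$)
$Y{\left(c \right)} = -3 - c$ ($Y{\left(c \right)} = -5 - \left(-2 + c\right) = -3 - c$)
$-38 + \left(k{\left(0 \right)} + 42\right) \left(28 + K{\left(Y{\left(-4 \right)} \right)}\right) \left(-13\right) = -38 + \left(\left(6 - 0\right) + 42\right) \left(28 - -1\right) \left(-13\right) = -38 + \left(\left(6 + 0\right) + 42\right) \left(28 + \left(-3 + 4\right)\right) \left(-13\right) = -38 + \left(6 + 42\right) \left(28 + 1\right) \left(-13\right) = -38 + 48 \cdot 29 \left(-13\right) = -38 + 1392 \left(-13\right) = -38 - 18096 = -18134$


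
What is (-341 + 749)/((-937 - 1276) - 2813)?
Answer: -204/2513 ≈ -0.081178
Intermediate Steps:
(-341 + 749)/((-937 - 1276) - 2813) = 408/(-2213 - 2813) = 408/(-5026) = 408*(-1/5026) = -204/2513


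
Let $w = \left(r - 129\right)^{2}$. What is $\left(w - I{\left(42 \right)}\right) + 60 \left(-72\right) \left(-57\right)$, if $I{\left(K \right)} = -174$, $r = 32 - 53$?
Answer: $268914$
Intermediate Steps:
$r = -21$ ($r = 32 - 53 = -21$)
$w = 22500$ ($w = \left(-21 - 129\right)^{2} = \left(-150\right)^{2} = 22500$)
$\left(w - I{\left(42 \right)}\right) + 60 \left(-72\right) \left(-57\right) = \left(22500 - -174\right) + 60 \left(-72\right) \left(-57\right) = \left(22500 + 174\right) - -246240 = 22674 + 246240 = 268914$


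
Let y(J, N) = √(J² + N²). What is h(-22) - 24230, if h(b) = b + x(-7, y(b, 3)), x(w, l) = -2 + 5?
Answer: -24249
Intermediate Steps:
x(w, l) = 3
h(b) = 3 + b (h(b) = b + 3 = 3 + b)
h(-22) - 24230 = (3 - 22) - 24230 = -19 - 24230 = -24249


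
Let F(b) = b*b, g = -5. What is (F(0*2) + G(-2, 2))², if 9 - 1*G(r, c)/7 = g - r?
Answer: 7056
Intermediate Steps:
G(r, c) = 98 + 7*r (G(r, c) = 63 - 7*(-5 - r) = 63 + (35 + 7*r) = 98 + 7*r)
F(b) = b²
(F(0*2) + G(-2, 2))² = ((0*2)² + (98 + 7*(-2)))² = (0² + (98 - 14))² = (0 + 84)² = 84² = 7056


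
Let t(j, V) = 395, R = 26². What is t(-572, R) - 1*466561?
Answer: -466166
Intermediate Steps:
R = 676
t(-572, R) - 1*466561 = 395 - 1*466561 = 395 - 466561 = -466166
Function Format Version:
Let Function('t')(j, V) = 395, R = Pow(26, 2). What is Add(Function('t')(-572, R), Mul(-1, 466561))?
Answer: -466166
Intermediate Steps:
R = 676
Add(Function('t')(-572, R), Mul(-1, 466561)) = Add(395, Mul(-1, 466561)) = Add(395, -466561) = -466166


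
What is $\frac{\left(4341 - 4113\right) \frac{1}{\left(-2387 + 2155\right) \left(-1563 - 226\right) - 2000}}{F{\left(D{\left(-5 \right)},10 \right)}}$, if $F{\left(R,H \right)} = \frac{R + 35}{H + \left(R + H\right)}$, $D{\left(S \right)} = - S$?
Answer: $\frac{285}{826096} \approx 0.000345$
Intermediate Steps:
$F{\left(R,H \right)} = \frac{35 + R}{R + 2 H}$ ($F{\left(R,H \right)} = \frac{35 + R}{H + \left(H + R\right)} = \frac{35 + R}{R + 2 H}$)
$\frac{\left(4341 - 4113\right) \frac{1}{\left(-2387 + 2155\right) \left(-1563 - 226\right) - 2000}}{F{\left(D{\left(-5 \right)},10 \right)}} = \frac{\left(4341 - 4113\right) \frac{1}{\left(-2387 + 2155\right) \left(-1563 - 226\right) - 2000}}{\frac{1}{\left(-1\right) \left(-5\right) + 2 \cdot 10} \left(35 - -5\right)} = \frac{228 \frac{1}{\left(-232\right) \left(-1789\right) - 2000}}{\frac{1}{5 + 20} \left(35 + 5\right)} = \frac{228 \frac{1}{415048 - 2000}}{\frac{1}{25} \cdot 40} = \frac{228 \cdot \frac{1}{413048}}{\frac{1}{25} \cdot 40} = \frac{228 \cdot \frac{1}{413048}}{\frac{8}{5}} = \frac{57}{103262} \cdot \frac{5}{8} = \frac{285}{826096}$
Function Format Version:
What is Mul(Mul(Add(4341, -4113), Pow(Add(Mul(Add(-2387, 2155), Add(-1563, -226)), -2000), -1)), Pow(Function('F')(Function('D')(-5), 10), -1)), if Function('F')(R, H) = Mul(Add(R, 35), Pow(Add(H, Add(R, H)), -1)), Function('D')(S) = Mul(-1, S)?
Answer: Rational(285, 826096) ≈ 0.00034500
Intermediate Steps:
Function('F')(R, H) = Mul(Pow(Add(R, Mul(2, H)), -1), Add(35, R)) (Function('F')(R, H) = Mul(Add(35, R), Pow(Add(H, Add(H, R)), -1)) = Mul(Add(35, R), Pow(Add(R, Mul(2, H)), -1)) = Mul(Pow(Add(R, Mul(2, H)), -1), Add(35, R)))
Mul(Mul(Add(4341, -4113), Pow(Add(Mul(Add(-2387, 2155), Add(-1563, -226)), -2000), -1)), Pow(Function('F')(Function('D')(-5), 10), -1)) = Mul(Mul(Add(4341, -4113), Pow(Add(Mul(Add(-2387, 2155), Add(-1563, -226)), -2000), -1)), Pow(Mul(Pow(Add(Mul(-1, -5), Mul(2, 10)), -1), Add(35, Mul(-1, -5))), -1)) = Mul(Mul(228, Pow(Add(Mul(-232, -1789), -2000), -1)), Pow(Mul(Pow(Add(5, 20), -1), Add(35, 5)), -1)) = Mul(Mul(228, Pow(Add(415048, -2000), -1)), Pow(Mul(Pow(25, -1), 40), -1)) = Mul(Mul(228, Pow(413048, -1)), Pow(Mul(Rational(1, 25), 40), -1)) = Mul(Mul(228, Rational(1, 413048)), Pow(Rational(8, 5), -1)) = Mul(Rational(57, 103262), Rational(5, 8)) = Rational(285, 826096)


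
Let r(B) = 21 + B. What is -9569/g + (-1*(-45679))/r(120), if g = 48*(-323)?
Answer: 78839605/242896 ≈ 324.58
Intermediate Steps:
g = -15504
-9569/g + (-1*(-45679))/r(120) = -9569/(-15504) + (-1*(-45679))/(21 + 120) = -9569*(-1/15504) + 45679/141 = 9569/15504 + 45679*(1/141) = 9569/15504 + 45679/141 = 78839605/242896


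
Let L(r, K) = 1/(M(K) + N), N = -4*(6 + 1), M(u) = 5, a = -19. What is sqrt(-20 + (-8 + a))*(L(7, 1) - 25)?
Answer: -576*I*sqrt(47)/23 ≈ -171.69*I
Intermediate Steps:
N = -28 (N = -4*7 = -28)
L(r, K) = -1/23 (L(r, K) = 1/(5 - 28) = 1/(-23) = -1/23)
sqrt(-20 + (-8 + a))*(L(7, 1) - 25) = sqrt(-20 + (-8 - 19))*(-1/23 - 25) = sqrt(-20 - 27)*(-576/23) = sqrt(-47)*(-576/23) = (I*sqrt(47))*(-576/23) = -576*I*sqrt(47)/23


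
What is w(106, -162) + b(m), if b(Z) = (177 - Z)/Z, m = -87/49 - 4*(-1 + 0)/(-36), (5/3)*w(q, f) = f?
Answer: -798797/4160 ≈ -192.02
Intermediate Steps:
w(q, f) = 3*f/5
m = -832/441 (m = -87*1/49 - 4*(-1)*(-1/36) = -87/49 + 4*(-1/36) = -87/49 - 1/9 = -832/441 ≈ -1.8866)
b(Z) = (177 - Z)/Z
w(106, -162) + b(m) = (3/5)*(-162) + (177 - 1*(-832/441))/(-832/441) = -486/5 - 441*(177 + 832/441)/832 = -486/5 - 441/832*78889/441 = -486/5 - 78889/832 = -798797/4160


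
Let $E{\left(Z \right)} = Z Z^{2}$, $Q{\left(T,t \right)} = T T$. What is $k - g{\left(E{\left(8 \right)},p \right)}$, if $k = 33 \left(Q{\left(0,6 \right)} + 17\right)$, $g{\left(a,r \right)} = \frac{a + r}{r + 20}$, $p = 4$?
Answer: $\frac{1079}{2} \approx 539.5$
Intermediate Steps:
$Q{\left(T,t \right)} = T^{2}$
$E{\left(Z \right)} = Z^{3}$
$g{\left(a,r \right)} = \frac{a + r}{20 + r}$
$k = 561$ ($k = 33 \left(0^{2} + 17\right) = 33 \left(0 + 17\right) = 33 \cdot 17 = 561$)
$k - g{\left(E{\left(8 \right)},p \right)} = 561 - \frac{8^{3} + 4}{20 + 4} = 561 - \frac{512 + 4}{24} = 561 - \frac{1}{24} \cdot 516 = 561 - \frac{43}{2} = \frac{1079}{2}$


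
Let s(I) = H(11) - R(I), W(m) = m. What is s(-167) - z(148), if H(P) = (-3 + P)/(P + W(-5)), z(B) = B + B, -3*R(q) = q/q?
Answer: -883/3 ≈ -294.33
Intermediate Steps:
R(q) = -⅓ (R(q) = -q/(3*q) = -⅓*1 = -⅓)
z(B) = 2*B
H(P) = (-3 + P)/(-5 + P) (H(P) = (-3 + P)/(P - 5) = (-3 + P)/(-5 + P))
s(I) = 5/3 (s(I) = (-3 + 11)/(-5 + 11) - 1*(-⅓) = 8/6 + ⅓ = (⅙)*8 + ⅓ = 4/3 + ⅓ = 5/3)
s(-167) - z(148) = 5/3 - 2*148 = 5/3 - 1*296 = 5/3 - 296 = -883/3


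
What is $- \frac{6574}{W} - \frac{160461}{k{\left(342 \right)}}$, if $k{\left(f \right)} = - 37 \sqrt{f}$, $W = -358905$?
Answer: $\frac{6574}{358905} + \frac{53487 \sqrt{38}}{1406} \approx 234.52$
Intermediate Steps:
$- \frac{6574}{W} - \frac{160461}{k{\left(342 \right)}} = - \frac{6574}{-358905} - \frac{160461}{\left(-37\right) \sqrt{342}} = \left(-6574\right) \left(- \frac{1}{358905}\right) - \frac{160461}{\left(-37\right) 3 \sqrt{38}} = \frac{6574}{358905} - \frac{160461}{\left(-111\right) \sqrt{38}} = \frac{6574}{358905} - 160461 \left(- \frac{\sqrt{38}}{4218}\right) = \frac{6574}{358905} + \frac{53487 \sqrt{38}}{1406}$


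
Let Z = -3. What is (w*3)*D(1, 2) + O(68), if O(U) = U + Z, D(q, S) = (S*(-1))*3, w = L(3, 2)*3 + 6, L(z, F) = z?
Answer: -205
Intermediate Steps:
w = 15 (w = 3*3 + 6 = 9 + 6 = 15)
D(q, S) = -3*S (D(q, S) = -S*3 = -3*S)
O(U) = -3 + U (O(U) = U - 3 = -3 + U)
(w*3)*D(1, 2) + O(68) = (15*3)*(-3*2) + (-3 + 68) = 45*(-6) + 65 = -270 + 65 = -205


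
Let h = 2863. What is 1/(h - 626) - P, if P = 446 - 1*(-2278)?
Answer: -6093587/2237 ≈ -2724.0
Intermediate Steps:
P = 2724 (P = 446 + 2278 = 2724)
1/(h - 626) - P = 1/(2863 - 626) - 1*2724 = 1/2237 - 2724 = -6093587/2237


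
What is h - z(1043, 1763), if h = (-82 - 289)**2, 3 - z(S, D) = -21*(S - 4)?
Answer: 115819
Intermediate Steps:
z(S, D) = -81 + 21*S (z(S, D) = 3 - (-21)*(S - 4) = 3 - (-21)*(-4 + S) = 3 - (84 - 21*S) = 3 + (-84 + 21*S) = -81 + 21*S)
h = 137641 (h = (-371)**2 = 137641)
h - z(1043, 1763) = 137641 - (-81 + 21*1043) = 137641 - (-81 + 21903) = 137641 - 1*21822 = 137641 - 21822 = 115819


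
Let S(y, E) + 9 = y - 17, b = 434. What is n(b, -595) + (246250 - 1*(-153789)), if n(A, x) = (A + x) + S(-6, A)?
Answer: 399846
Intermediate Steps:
S(y, E) = -26 + y (S(y, E) = -9 + (y - 17) = -9 + (-17 + y) = -26 + y)
n(A, x) = -32 + A + x (n(A, x) = (A + x) + (-26 - 6) = (A + x) - 32 = -32 + A + x)
n(b, -595) + (246250 - 1*(-153789)) = (-32 + 434 - 595) + (246250 - 1*(-153789)) = -193 + (246250 + 153789) = -193 + 400039 = 399846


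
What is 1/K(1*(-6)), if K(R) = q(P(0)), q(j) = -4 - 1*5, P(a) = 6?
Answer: -1/9 ≈ -0.11111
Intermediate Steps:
q(j) = -9 (q(j) = -4 - 5 = -9)
K(R) = -9
1/K(1*(-6)) = 1/(-9) = -1/9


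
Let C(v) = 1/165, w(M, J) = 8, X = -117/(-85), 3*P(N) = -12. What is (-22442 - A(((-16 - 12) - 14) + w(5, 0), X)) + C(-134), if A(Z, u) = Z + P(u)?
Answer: -3696659/165 ≈ -22404.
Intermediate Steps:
P(N) = -4 (P(N) = (⅓)*(-12) = -4)
X = 117/85 (X = -117*(-1/85) = 117/85 ≈ 1.3765)
A(Z, u) = -4 + Z (A(Z, u) = Z - 4 = -4 + Z)
C(v) = 1/165
(-22442 - A(((-16 - 12) - 14) + w(5, 0), X)) + C(-134) = (-22442 - (-4 + (((-16 - 12) - 14) + 8))) + 1/165 = (-22442 - (-4 + ((-28 - 14) + 8))) + 1/165 = (-22442 - (-4 + (-42 + 8))) + 1/165 = (-22442 - (-4 - 34)) + 1/165 = (-22442 - 1*(-38)) + 1/165 = (-22442 + 38) + 1/165 = -22404 + 1/165 = -3696659/165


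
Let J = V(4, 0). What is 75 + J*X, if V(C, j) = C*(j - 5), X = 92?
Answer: -1765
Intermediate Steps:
V(C, j) = C*(-5 + j)
J = -20 (J = 4*(-5 + 0) = 4*(-5) = -20)
75 + J*X = 75 - 20*92 = 75 - 1840 = -1765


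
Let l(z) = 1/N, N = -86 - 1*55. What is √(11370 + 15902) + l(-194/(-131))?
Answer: -1/141 + 2*√6818 ≈ 165.14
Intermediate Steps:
N = -141 (N = -86 - 55 = -141)
l(z) = -1/141 (l(z) = 1/(-141) = -1/141)
√(11370 + 15902) + l(-194/(-131)) = √(11370 + 15902) - 1/141 = √27272 - 1/141 = 2*√6818 - 1/141 = -1/141 + 2*√6818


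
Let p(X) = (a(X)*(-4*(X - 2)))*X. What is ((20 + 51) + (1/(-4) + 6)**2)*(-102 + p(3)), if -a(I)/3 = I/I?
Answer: -54945/8 ≈ -6868.1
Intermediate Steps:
a(I) = -3 (a(I) = -3*I/I = -3*1 = -3)
p(X) = X*(-24 + 12*X) (p(X) = (-(-12)*(X - 2))*X = (-(-12)*(-2 + X))*X = (-3*(8 - 4*X))*X = (-24 + 12*X)*X = X*(-24 + 12*X))
((20 + 51) + (1/(-4) + 6)**2)*(-102 + p(3)) = ((20 + 51) + (1/(-4) + 6)**2)*(-102 + 12*3*(-2 + 3)) = (71 + (-1/4 + 6)**2)*(-102 + 12*3*1) = (71 + (23/4)**2)*(-102 + 36) = (71 + 529/16)*(-66) = (1665/16)*(-66) = -54945/8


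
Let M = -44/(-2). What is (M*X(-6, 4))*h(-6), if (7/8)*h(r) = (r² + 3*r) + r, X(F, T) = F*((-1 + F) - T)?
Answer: 139392/7 ≈ 19913.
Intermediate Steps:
M = 22 (M = -44*(-½) = 22)
X(F, T) = F*(-1 + F - T)
h(r) = 8*r²/7 + 32*r/7 (h(r) = 8*((r² + 3*r) + r)/7 = 8*(r² + 4*r)/7 = 8*r²/7 + 32*r/7)
(M*X(-6, 4))*h(-6) = (22*(-6*(-1 - 6 - 1*4)))*((8/7)*(-6)*(4 - 6)) = (22*(-6*(-1 - 6 - 4)))*((8/7)*(-6)*(-2)) = (22*(-6*(-11)))*(96/7) = (22*66)*(96/7) = 1452*(96/7) = 139392/7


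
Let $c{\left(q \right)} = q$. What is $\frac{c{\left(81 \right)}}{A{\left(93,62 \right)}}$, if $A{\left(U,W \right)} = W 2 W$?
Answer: $\frac{81}{7688} \approx 0.010536$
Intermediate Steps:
$A{\left(U,W \right)} = 2 W^{2}$ ($A{\left(U,W \right)} = 2 W W = 2 W^{2}$)
$\frac{c{\left(81 \right)}}{A{\left(93,62 \right)}} = \frac{81}{2 \cdot 62^{2}} = \frac{81}{2 \cdot 3844} = \frac{81}{7688}$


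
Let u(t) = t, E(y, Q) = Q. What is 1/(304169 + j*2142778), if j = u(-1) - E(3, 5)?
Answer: -1/12552499 ≈ -7.9665e-8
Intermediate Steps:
j = -6 (j = -1 - 1*5 = -1 - 5 = -6)
1/(304169 + j*2142778) = 1/(304169 - 6*2142778) = 1/(304169 - 12856668) = 1/(-12552499) = -1/12552499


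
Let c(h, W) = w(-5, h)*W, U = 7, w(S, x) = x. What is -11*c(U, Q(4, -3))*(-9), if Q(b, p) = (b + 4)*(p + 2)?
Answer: -5544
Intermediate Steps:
Q(b, p) = (2 + p)*(4 + b) (Q(b, p) = (4 + b)*(2 + p) = (2 + p)*(4 + b))
c(h, W) = W*h (c(h, W) = h*W = W*h)
-11*c(U, Q(4, -3))*(-9) = -11*(8 + 2*4 + 4*(-3) + 4*(-3))*7*(-9) = -11*(8 + 8 - 12 - 12)*7*(-9) = -(-88)*7*(-9) = -11*(-56)*(-9) = 616*(-9) = -5544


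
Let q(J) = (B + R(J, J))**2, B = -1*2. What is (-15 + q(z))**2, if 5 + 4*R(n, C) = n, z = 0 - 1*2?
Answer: 225/256 ≈ 0.87891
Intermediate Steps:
z = -2 (z = 0 - 2 = -2)
R(n, C) = -5/4 + n/4
B = -2
q(J) = (-13/4 + J/4)**2 (q(J) = (-2 + (-5/4 + J/4))**2 = (-13/4 + J/4)**2)
(-15 + q(z))**2 = (-15 + (-13 - 2)**2/16)**2 = (-15 + (1/16)*(-15)**2)**2 = (-15 + (1/16)*225)**2 = (-15 + 225/16)**2 = (-15/16)**2 = 225/256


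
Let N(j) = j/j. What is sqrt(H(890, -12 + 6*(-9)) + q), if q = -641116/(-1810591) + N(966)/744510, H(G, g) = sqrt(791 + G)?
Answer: 341*sqrt(646236572330500686210)/1348003105410 ≈ 6.4307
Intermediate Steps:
N(j) = 1
q = 477319083751/1348003105410 (q = -641116/(-1810591) + 1/744510 = -641116*(-1/1810591) + 1*(1/744510) = 641116/1810591 + 1/744510 = 477319083751/1348003105410 ≈ 0.35409)
sqrt(H(890, -12 + 6*(-9)) + q) = sqrt(sqrt(791 + 890) + 477319083751/1348003105410) = sqrt(sqrt(1681) + 477319083751/1348003105410) = sqrt(41 + 477319083751/1348003105410) = sqrt(55745446405561/1348003105410) = 341*sqrt(646236572330500686210)/1348003105410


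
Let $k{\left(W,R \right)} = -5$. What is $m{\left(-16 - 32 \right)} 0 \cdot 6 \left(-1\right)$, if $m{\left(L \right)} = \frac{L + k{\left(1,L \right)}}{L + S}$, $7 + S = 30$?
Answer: $0$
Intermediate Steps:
$S = 23$ ($S = -7 + 30 = 23$)
$m{\left(L \right)} = \frac{-5 + L}{23 + L}$ ($m{\left(L \right)} = \frac{L - 5}{L + 23} = \frac{-5 + L}{23 + L}$)
$m{\left(-16 - 32 \right)} 0 \cdot 6 \left(-1\right) = \frac{-5 - 48}{23 - 48} \cdot 0 \cdot 6 \left(-1\right) = \frac{-5 - 48}{23 - 48} \cdot 0 \left(-1\right) = \frac{-5 - 48}{23 - 48} \cdot 0 = \frac{1}{-25} \left(-53\right) 0 = \left(- \frac{1}{25}\right) \left(-53\right) 0 = \frac{53}{25} \cdot 0 = 0$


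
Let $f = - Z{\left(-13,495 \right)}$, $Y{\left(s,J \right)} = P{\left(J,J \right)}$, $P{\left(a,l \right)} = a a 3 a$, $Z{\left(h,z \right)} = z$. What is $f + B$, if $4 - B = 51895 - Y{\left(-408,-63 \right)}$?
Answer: $-802527$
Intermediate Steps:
$P{\left(a,l \right)} = 3 a^{3}$ ($P{\left(a,l \right)} = a^{2} \cdot 3 a = 3 a^{2} a = 3 a^{3}$)
$Y{\left(s,J \right)} = 3 J^{3}$
$f = -495$ ($f = \left(-1\right) 495 = -495$)
$B = -802032$ ($B = 4 - \left(51895 - 3 \left(-63\right)^{3}\right) = 4 - \left(51895 - 3 \left(-250047\right)\right) = 4 - \left(51895 - -750141\right) = 4 - \left(51895 + 750141\right) = 4 - 802036 = -802032$)
$f + B = -495 - 802032 = -802527$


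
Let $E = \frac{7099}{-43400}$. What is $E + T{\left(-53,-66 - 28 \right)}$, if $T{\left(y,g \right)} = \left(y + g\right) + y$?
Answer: $- \frac{280229}{1400} \approx -200.16$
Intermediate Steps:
$T{\left(y,g \right)} = g + 2 y$ ($T{\left(y,g \right)} = \left(g + y\right) + y = g + 2 y$)
$E = - \frac{229}{1400}$ ($E = 7099 \left(- \frac{1}{43400}\right) = - \frac{229}{1400} \approx -0.16357$)
$E + T{\left(-53,-66 - 28 \right)} = - \frac{229}{1400} + \left(\left(-66 - 28\right) + 2 \left(-53\right)\right) = - \frac{229}{1400} - 200 = - \frac{280229}{1400}$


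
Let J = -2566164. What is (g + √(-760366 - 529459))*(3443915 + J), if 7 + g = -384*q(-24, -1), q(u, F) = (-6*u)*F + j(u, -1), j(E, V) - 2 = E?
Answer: 55945215487 + 4388755*I*√51593 ≈ 5.5945e+10 + 9.9687e+8*I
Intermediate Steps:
j(E, V) = 2 + E
q(u, F) = 2 + u - 6*F*u (q(u, F) = (-6*u)*F + (2 + u) = -6*F*u + (2 + u) = 2 + u - 6*F*u)
g = 63737 (g = -7 - 384*(2 - 24 - 6*(-1)*(-24)) = -7 - 384*(2 - 24 - 144) = -7 - 384*(-166) = -7 + 63744 = 63737)
(g + √(-760366 - 529459))*(3443915 + J) = (63737 + √(-760366 - 529459))*(3443915 - 2566164) = (63737 + √(-1289825))*877751 = (63737 + 5*I*√51593)*877751 = 55945215487 + 4388755*I*√51593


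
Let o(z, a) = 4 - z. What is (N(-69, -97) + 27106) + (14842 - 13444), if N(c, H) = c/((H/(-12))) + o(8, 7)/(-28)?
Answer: 19348517/679 ≈ 28496.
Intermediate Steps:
N(c, H) = ⅐ - 12*c/H (N(c, H) = c/((H/(-12))) + (4 - 1*8)/(-28) = c/((H*(-1/12))) + (4 - 8)*(-1/28) = c/((-H/12)) - 4*(-1/28) = c*(-12/H) + ⅐ = -12*c/H + ⅐ = ⅐ - 12*c/H)
(N(-69, -97) + 27106) + (14842 - 13444) = ((⅐)*(-97 - 84*(-69))/(-97) + 27106) + (14842 - 13444) = ((⅐)*(-1/97)*(-97 + 5796) + 27106) + 1398 = ((⅐)*(-1/97)*5699 + 27106) + 1398 = (-5699/679 + 27106) + 1398 = 18399275/679 + 1398 = 19348517/679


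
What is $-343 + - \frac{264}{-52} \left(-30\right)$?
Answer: $- \frac{6439}{13} \approx -495.31$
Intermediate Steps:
$-343 + - \frac{264}{-52} \left(-30\right) = -343 + \left(-264\right) \left(- \frac{1}{52}\right) \left(-30\right) = -343 + \frac{66}{13} \left(-30\right) = -343 - \frac{1980}{13} = - \frac{6439}{13}$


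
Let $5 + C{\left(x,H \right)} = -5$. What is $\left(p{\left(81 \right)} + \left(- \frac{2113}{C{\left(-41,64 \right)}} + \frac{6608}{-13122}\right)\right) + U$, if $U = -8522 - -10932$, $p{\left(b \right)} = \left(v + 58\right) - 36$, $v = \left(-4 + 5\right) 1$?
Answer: $\frac{173459483}{65610} \approx 2643.8$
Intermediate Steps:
$v = 1$ ($v = 1 \cdot 1 = 1$)
$C{\left(x,H \right)} = -10$ ($C{\left(x,H \right)} = -5 - 5 = -10$)
$p{\left(b \right)} = 23$ ($p{\left(b \right)} = \left(1 + 58\right) - 36 = 59 - 36 = 23$)
$U = 2410$ ($U = -8522 + 10932 = 2410$)
$\left(p{\left(81 \right)} + \left(- \frac{2113}{C{\left(-41,64 \right)}} + \frac{6608}{-13122}\right)\right) + U = \left(23 + \left(- \frac{2113}{-10} + \frac{6608}{-13122}\right)\right) + 2410 = \left(23 + \left(\left(-2113\right) \left(- \frac{1}{10}\right) + 6608 \left(- \frac{1}{13122}\right)\right)\right) + 2410 = \left(23 + \left(\frac{2113}{10} - \frac{3304}{6561}\right)\right) + 2410 = \left(23 + \frac{13830353}{65610}\right) + 2410 = \frac{15339383}{65610} + 2410 = \frac{173459483}{65610}$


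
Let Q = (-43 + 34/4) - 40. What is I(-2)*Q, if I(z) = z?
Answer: 149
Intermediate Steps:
Q = -149/2 (Q = (-43 + 34*(¼)) - 40 = (-43 + 17/2) - 40 = -69/2 - 40 = -149/2 ≈ -74.500)
I(-2)*Q = -2*(-149/2) = 149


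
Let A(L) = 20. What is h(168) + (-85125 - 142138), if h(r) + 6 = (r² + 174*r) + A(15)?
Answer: -169793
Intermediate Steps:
h(r) = 14 + r² + 174*r (h(r) = -6 + ((r² + 174*r) + 20) = -6 + (20 + r² + 174*r) = 14 + r² + 174*r)
h(168) + (-85125 - 142138) = (14 + 168² + 174*168) + (-85125 - 142138) = (14 + 28224 + 29232) - 227263 = 57470 - 227263 = -169793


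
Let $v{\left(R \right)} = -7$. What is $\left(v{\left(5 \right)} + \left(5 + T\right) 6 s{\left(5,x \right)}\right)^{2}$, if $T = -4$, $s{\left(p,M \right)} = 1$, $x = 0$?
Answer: $1$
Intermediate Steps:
$\left(v{\left(5 \right)} + \left(5 + T\right) 6 s{\left(5,x \right)}\right)^{2} = \left(-7 + \left(5 - 4\right) 6 \cdot 1\right)^{2} = \left(-7 + 1 \cdot 6 \cdot 1\right)^{2} = \left(-7 + 6 \cdot 1\right)^{2} = \left(-7 + 6\right)^{2} = \left(-1\right)^{2} = 1$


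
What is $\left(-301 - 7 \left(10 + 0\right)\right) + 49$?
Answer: $-322$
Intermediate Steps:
$\left(-301 - 7 \left(10 + 0\right)\right) + 49 = \left(-301 - 70\right) + 49 = -371 + 49 = -322$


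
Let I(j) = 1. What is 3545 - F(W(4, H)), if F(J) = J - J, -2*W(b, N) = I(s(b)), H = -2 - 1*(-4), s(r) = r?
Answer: 3545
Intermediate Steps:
H = 2 (H = -2 + 4 = 2)
W(b, N) = -½ (W(b, N) = -½*1 = -½)
F(J) = 0
3545 - F(W(4, H)) = 3545 - 1*0 = 3545 + 0 = 3545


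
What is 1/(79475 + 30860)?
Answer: 1/110335 ≈ 9.0633e-6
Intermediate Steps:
1/(79475 + 30860) = 1/110335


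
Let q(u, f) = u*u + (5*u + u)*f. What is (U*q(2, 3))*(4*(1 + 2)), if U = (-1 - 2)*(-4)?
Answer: 5760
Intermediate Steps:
U = 12 (U = -3*(-4) = 12)
q(u, f) = u² + 6*f*u (q(u, f) = u² + (6*u)*f = u² + 6*f*u)
(U*q(2, 3))*(4*(1 + 2)) = (12*(2*(2 + 6*3)))*(4*(1 + 2)) = (12*(2*(2 + 18)))*(4*3) = (12*(2*20))*12 = (12*40)*12 = 480*12 = 5760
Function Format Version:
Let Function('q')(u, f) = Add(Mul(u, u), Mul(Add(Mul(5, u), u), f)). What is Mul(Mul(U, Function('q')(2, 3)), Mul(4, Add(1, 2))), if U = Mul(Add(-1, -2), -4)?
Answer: 5760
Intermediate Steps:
U = 12 (U = Mul(-3, -4) = 12)
Function('q')(u, f) = Add(Pow(u, 2), Mul(6, f, u)) (Function('q')(u, f) = Add(Pow(u, 2), Mul(Mul(6, u), f)) = Add(Pow(u, 2), Mul(6, f, u)))
Mul(Mul(U, Function('q')(2, 3)), Mul(4, Add(1, 2))) = Mul(Mul(12, Mul(2, Add(2, Mul(6, 3)))), Mul(4, Add(1, 2))) = Mul(Mul(12, Mul(2, Add(2, 18))), Mul(4, 3)) = Mul(Mul(12, Mul(2, 20)), 12) = Mul(Mul(12, 40), 12) = Mul(480, 12) = 5760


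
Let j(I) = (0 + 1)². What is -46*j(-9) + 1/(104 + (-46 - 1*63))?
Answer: -231/5 ≈ -46.200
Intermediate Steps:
j(I) = 1 (j(I) = 1² = 1)
-46*j(-9) + 1/(104 + (-46 - 1*63)) = -46*1 + 1/(104 + (-46 - 1*63)) = -46 + 1/(104 + (-46 - 63)) = -46 + 1/(104 - 109) = -46 + 1/(-5) = -46 - ⅕ = -231/5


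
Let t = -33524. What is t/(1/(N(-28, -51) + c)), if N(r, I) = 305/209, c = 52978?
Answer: -371201429468/209 ≈ -1.7761e+9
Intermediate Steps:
N(r, I) = 305/209 (N(r, I) = 305*(1/209) = 305/209)
t/(1/(N(-28, -51) + c)) = -33524/(1/(305/209 + 52978)) = -33524/(1/(11072707/209)) = -33524/209/11072707 = -33524*11072707/209 = -371201429468/209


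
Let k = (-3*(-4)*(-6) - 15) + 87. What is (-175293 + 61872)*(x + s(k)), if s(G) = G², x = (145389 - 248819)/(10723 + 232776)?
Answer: 11731134030/243499 ≈ 48177.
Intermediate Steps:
x = -103430/243499 ≈ -0.42477
k = 0 (k = (12*(-6) - 15) + 87 = (-72 - 15) + 87 = -87 + 87 = 0)
(-175293 + 61872)*(x + s(k)) = (-175293 + 61872)*(-103430/243499 + 0²) = -113421*(-103430/243499 + 0) = -113421*(-103430/243499) = 11731134030/243499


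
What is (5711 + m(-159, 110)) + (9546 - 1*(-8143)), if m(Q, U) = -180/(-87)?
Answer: 678660/29 ≈ 23402.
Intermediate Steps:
m(Q, U) = 60/29 (m(Q, U) = -180*(-1/87) = 60/29)
(5711 + m(-159, 110)) + (9546 - 1*(-8143)) = (5711 + 60/29) + (9546 - 1*(-8143)) = 165679/29 + (9546 + 8143) = 165679/29 + 17689 = 678660/29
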